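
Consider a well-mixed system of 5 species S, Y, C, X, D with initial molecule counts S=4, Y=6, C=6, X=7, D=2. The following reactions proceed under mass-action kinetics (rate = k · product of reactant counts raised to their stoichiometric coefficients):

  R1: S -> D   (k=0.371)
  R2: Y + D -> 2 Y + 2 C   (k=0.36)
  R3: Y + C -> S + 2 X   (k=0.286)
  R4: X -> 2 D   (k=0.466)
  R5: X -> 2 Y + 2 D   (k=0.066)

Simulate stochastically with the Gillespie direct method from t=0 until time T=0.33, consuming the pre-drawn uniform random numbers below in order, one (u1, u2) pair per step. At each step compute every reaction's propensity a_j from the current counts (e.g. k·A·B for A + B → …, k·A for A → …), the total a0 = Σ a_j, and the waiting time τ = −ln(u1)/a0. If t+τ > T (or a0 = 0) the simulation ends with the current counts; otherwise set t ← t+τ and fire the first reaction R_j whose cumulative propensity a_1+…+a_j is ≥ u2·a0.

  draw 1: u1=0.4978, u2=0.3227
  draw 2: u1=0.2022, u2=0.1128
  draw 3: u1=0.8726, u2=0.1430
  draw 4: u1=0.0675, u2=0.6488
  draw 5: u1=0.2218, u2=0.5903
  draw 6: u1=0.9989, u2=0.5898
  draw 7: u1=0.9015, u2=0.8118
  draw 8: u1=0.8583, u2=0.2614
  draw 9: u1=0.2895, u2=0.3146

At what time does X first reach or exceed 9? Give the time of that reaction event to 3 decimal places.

t=0.000: S=4 Y=6 C=6 X=7 D=2
Draw 1: a1=1.484, a2=4.320, a3=10.296, a4=3.262, a5=0.462, a0=19.824; τ=−ln(0.4978)/19.824=0.035 → t=0.035; u2·a0=0.3227·19.824=6.397; a1+a2=5.804 < 6.397 ≤ a1+…+a3=16.100 → R3 fires; S=5 Y=5 C=5 X=9 D=2
Draw 2: a1=1.855, a2=3.600, a3=7.150, a4=4.194, a5=0.594, a0=17.393; τ=−ln(0.2022)/17.393=0.092 → t=0.127; u2·a0=0.1128·17.393=1.962; a1=1.855 < 1.962 ≤ a1+a2=5.455 → R2 fires; S=5 Y=6 C=7 X=9 D=1
Draw 3: a1=1.855, a2=2.160, a3=12.012, a4=4.194, a5=0.594, a0=20.815; τ=−ln(0.8726)/20.815=0.007 → t=0.134; u2·a0=0.1430·20.815=2.977; a1=1.855 < 2.977 ≤ a1+a2=4.015 → R2 fires; S=5 Y=7 C=9 X=9 D=0
Draw 4: a1=1.855, a2=0.000, a3=18.018, a4=4.194, a5=0.594, a0=24.661; τ=−ln(0.0675)/24.661=0.109 → t=0.243; u2·a0=0.6488·24.661=16.000; a1+a2=1.855 < 16.000 ≤ a1+…+a3=19.873 → R3 fires; S=6 Y=6 C=8 X=11 D=0
Draw 5: a1=2.226, a2=0.000, a3=13.728, a4=5.126, a5=0.726, a0=21.806; τ=−ln(0.2218)/21.806=0.069 → t=0.312; u2·a0=0.5903·21.806=12.872; a1+a2=2.226 < 12.872 ≤ a1+…+a3=15.954 → R3 fires; S=7 Y=5 C=7 X=13 D=0
Draw 6: a1=2.597, a2=0.000, a3=10.010, a4=6.058, a5=0.858, a0=19.523; τ=−ln(0.9989)/19.523=0.000 → t=0.312; u2·a0=0.5898·19.523=11.515; a1+a2=2.597 < 11.515 ≤ a1+…+a3=12.607 → R3 fires; S=8 Y=4 C=6 X=15 D=0
Draw 7: a1=2.968, a2=0.000, a3=6.864, a4=6.990, a5=0.990, a0=17.812; τ=−ln(0.9015)/17.812=0.006 → t=0.318; u2·a0=0.8118·17.812=14.460; a1+…+a3=9.832 < 14.460 ≤ a1+…+a4=16.822 → R4 fires; S=8 Y=4 C=6 X=14 D=2
Draw 8: a1=2.968, a2=2.880, a3=6.864, a4=6.524, a5=0.924, a0=20.160; τ=−ln(0.8583)/20.160=0.008 → t=0.325; u2·a0=0.2614·20.160=5.270; a1=2.968 < 5.270 ≤ a1+a2=5.848 → R2 fires; S=8 Y=5 C=8 X=14 D=1
Draw 9: a1=2.968, a2=1.800, a3=11.440, a4=6.524, a5=0.924, a0=23.656; τ=−ln(0.2895)/23.656=0.052 → t=0.378 > T=0.33: stop.
X first becomes ≥ 9 when it reaches 9 at the event at t=0.035.

Threshold first reached at t = 0.035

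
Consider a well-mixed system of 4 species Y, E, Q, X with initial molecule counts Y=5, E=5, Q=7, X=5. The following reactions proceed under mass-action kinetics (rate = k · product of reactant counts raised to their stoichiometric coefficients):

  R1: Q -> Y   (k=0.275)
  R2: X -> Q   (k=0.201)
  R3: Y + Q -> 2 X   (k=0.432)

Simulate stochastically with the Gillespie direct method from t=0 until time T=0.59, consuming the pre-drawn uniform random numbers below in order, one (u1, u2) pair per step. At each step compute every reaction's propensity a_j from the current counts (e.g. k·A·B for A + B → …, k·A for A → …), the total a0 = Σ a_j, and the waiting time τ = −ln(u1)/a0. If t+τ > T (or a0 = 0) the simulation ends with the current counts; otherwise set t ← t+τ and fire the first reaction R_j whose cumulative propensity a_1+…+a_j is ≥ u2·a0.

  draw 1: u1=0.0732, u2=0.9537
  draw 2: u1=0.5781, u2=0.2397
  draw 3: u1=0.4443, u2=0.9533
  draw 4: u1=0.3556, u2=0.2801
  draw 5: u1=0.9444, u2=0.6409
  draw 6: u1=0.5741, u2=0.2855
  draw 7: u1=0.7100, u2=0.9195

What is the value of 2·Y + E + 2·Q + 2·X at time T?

Value at T = 39

Check how each reaction changes W = 2·Y + E + 2·Q + 2·X (weight of products minus weight of reactants):
R1: Q -> Y: (2·1) − (2·1) = 2 − 2 = 0
R2: X -> Q: (2·1) − (2·1) = 2 − 2 = 0
R3: Y + Q -> 2 X: (2·2) − (2·1 + 2·1) = 4 − 4 = 0
Every reaction leaves W unchanged, so W is conserved and no simulation is needed: W(T) = W(0) = 2·5 + 5 + 2·7 + 2·5 = 39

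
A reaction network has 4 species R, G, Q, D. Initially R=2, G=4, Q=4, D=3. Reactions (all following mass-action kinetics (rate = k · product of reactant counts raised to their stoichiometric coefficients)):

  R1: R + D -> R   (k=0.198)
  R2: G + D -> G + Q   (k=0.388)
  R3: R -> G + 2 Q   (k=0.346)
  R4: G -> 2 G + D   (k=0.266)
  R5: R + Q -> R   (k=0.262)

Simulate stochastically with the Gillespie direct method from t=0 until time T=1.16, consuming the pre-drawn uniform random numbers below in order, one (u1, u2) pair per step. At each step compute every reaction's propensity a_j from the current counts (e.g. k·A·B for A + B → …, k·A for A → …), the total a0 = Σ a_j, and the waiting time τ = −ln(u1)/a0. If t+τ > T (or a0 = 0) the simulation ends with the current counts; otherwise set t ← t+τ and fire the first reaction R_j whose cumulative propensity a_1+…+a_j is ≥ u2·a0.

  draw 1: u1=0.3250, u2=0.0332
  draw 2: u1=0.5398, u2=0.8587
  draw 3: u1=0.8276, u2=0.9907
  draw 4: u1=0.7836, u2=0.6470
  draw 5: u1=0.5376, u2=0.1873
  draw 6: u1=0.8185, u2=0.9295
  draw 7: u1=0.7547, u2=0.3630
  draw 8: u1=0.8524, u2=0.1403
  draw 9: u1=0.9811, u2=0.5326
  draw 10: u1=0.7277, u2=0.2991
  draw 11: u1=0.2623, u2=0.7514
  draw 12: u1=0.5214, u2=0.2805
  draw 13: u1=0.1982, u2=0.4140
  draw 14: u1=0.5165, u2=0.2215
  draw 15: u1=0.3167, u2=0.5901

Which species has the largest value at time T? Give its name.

t=0.000: R=2 G=4 Q=4 D=3
Draw 1: a1=1.188, a2=4.656, a3=0.692, a4=1.064, a5=2.096, a0=9.696; τ=−ln(0.3250)/9.696=0.116 → t=0.116; u2·a0=0.0332·9.696=0.322 ≤ a1=1.188 → R1 fires; R=2 G=4 Q=4 D=2
Draw 2: a1=0.792, a2=3.104, a3=0.692, a4=1.064, a5=2.096, a0=7.748; τ=−ln(0.5398)/7.748=0.080 → t=0.195; u2·a0=0.8587·7.748=6.653; a1+…+a4=5.652 < 6.653 ≤ a1+…+a5=7.748 → R5 fires; R=2 G=4 Q=3 D=2
Draw 3: a1=0.792, a2=3.104, a3=0.692, a4=1.064, a5=1.572, a0=7.224; τ=−ln(0.8276)/7.224=0.026 → t=0.222; u2·a0=0.9907·7.224=7.157; a1+…+a4=5.652 < 7.157 ≤ a1+…+a5=7.224 → R5 fires; R=2 G=4 Q=2 D=2
Draw 4: a1=0.792, a2=3.104, a3=0.692, a4=1.064, a5=1.048, a0=6.700; τ=−ln(0.7836)/6.700=0.036 → t=0.258; u2·a0=0.6470·6.700=4.335; a1+a2=3.896 < 4.335 ≤ a1+…+a3=4.588 → R3 fires; R=1 G=5 Q=4 D=2
Draw 5: a1=0.396, a2=3.880, a3=0.346, a4=1.330, a5=1.048, a0=7.000; τ=−ln(0.5376)/7.000=0.089 → t=0.347; u2·a0=0.1873·7.000=1.311; a1=0.396 < 1.311 ≤ a1+a2=4.276 → R2 fires; R=1 G=5 Q=5 D=1
Draw 6: a1=0.198, a2=1.940, a3=0.346, a4=1.330, a5=1.310, a0=5.124; τ=−ln(0.8185)/5.124=0.039 → t=0.386; u2·a0=0.9295·5.124=4.763; a1+…+a4=3.814 < 4.763 ≤ a1+…+a5=5.124 → R5 fires; R=1 G=5 Q=4 D=1
Draw 7: a1=0.198, a2=1.940, a3=0.346, a4=1.330, a5=1.048, a0=4.862; τ=−ln(0.7547)/4.862=0.058 → t=0.444; u2·a0=0.3630·4.862=1.765; a1=0.198 < 1.765 ≤ a1+a2=2.138 → R2 fires; R=1 G=5 Q=5 D=0
Draw 8: a1=0.000, a2=0.000, a3=0.346, a4=1.330, a5=1.310, a0=2.986; τ=−ln(0.8524)/2.986=0.053 → t=0.497; u2·a0=0.1403·2.986=0.419; a1+…+a3=0.346 < 0.419 ≤ a1+…+a4=1.676 → R4 fires; R=1 G=6 Q=5 D=1
Draw 9: a1=0.198, a2=2.328, a3=0.346, a4=1.596, a5=1.310, a0=5.778; τ=−ln(0.9811)/5.778=0.003 → t=0.501; u2·a0=0.5326·5.778=3.077; a1+…+a3=2.872 < 3.077 ≤ a1+…+a4=4.468 → R4 fires; R=1 G=7 Q=5 D=2
Draw 10: a1=0.396, a2=5.432, a3=0.346, a4=1.862, a5=1.310, a0=9.346; τ=−ln(0.7277)/9.346=0.034 → t=0.535; u2·a0=0.2991·9.346=2.795; a1=0.396 < 2.795 ≤ a1+a2=5.828 → R2 fires; R=1 G=7 Q=6 D=1
Draw 11: a1=0.198, a2=2.716, a3=0.346, a4=1.862, a5=1.572, a0=6.694; τ=−ln(0.2623)/6.694=0.200 → t=0.734; u2·a0=0.7514·6.694=5.030; a1+…+a3=3.260 < 5.030 ≤ a1+…+a4=5.122 → R4 fires; R=1 G=8 Q=6 D=2
Draw 12: a1=0.396, a2=6.208, a3=0.346, a4=2.128, a5=1.572, a0=10.650; τ=−ln(0.5214)/10.650=0.061 → t=0.796; u2·a0=0.2805·10.650=2.987; a1=0.396 < 2.987 ≤ a1+a2=6.604 → R2 fires; R=1 G=8 Q=7 D=1
Draw 13: a1=0.198, a2=3.104, a3=0.346, a4=2.128, a5=1.834, a0=7.610; τ=−ln(0.1982)/7.610=0.213 → t=1.008; u2·a0=0.4140·7.610=3.151; a1=0.198 < 3.151 ≤ a1+a2=3.302 → R2 fires; R=1 G=8 Q=8 D=0
Draw 14: a1=0.000, a2=0.000, a3=0.346, a4=2.128, a5=2.096, a0=4.570; τ=−ln(0.5165)/4.570=0.145 → t=1.153; u2·a0=0.2215·4.570=1.012; a1+…+a3=0.346 < 1.012 ≤ a1+…+a4=2.474 → R4 fires; R=1 G=9 Q=8 D=1
Draw 15: a1=0.198, a2=3.492, a3=0.346, a4=2.394, a5=2.096, a0=8.526; τ=−ln(0.3167)/8.526=0.135 → t=1.288 > T=1.16: stop.
At T=1.16: R=1 G=9 Q=8 D=1; the largest is G.

Dominant species at T: G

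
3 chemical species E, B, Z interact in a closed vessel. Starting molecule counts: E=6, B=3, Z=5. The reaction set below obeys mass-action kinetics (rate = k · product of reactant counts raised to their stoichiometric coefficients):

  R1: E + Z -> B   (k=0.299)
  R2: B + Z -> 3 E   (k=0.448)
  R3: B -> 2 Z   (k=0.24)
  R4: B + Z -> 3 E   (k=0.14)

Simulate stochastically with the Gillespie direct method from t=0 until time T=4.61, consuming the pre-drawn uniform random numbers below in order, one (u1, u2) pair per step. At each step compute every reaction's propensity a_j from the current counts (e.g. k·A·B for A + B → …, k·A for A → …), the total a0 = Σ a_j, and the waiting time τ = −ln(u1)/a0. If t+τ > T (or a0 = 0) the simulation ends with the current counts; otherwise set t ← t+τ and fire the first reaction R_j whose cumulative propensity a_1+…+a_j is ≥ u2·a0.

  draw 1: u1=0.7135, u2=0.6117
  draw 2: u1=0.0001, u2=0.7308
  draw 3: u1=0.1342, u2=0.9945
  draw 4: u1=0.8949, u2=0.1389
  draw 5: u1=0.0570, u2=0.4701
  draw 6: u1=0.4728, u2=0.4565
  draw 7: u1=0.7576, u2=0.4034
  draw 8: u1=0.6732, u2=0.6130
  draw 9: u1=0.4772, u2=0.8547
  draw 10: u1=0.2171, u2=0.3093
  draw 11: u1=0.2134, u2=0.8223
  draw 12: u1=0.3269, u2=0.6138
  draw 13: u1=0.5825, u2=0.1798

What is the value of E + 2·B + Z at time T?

Value at T = 17

Check how each reaction changes W = E + 2·B + Z (weight of products minus weight of reactants):
R1: E + Z -> B: (2·1) − (1·1 + 1·1) = 2 − 2 = 0
R2: B + Z -> 3 E: (1·3) − (2·1 + 1·1) = 3 − 3 = 0
R3: B -> 2 Z: (1·2) − (2·1) = 2 − 2 = 0
R4: B + Z -> 3 E: (1·3) − (2·1 + 1·1) = 3 − 3 = 0
Every reaction leaves W unchanged, so W is conserved and no simulation is needed: W(T) = W(0) = 6 + 2·3 + 5 = 17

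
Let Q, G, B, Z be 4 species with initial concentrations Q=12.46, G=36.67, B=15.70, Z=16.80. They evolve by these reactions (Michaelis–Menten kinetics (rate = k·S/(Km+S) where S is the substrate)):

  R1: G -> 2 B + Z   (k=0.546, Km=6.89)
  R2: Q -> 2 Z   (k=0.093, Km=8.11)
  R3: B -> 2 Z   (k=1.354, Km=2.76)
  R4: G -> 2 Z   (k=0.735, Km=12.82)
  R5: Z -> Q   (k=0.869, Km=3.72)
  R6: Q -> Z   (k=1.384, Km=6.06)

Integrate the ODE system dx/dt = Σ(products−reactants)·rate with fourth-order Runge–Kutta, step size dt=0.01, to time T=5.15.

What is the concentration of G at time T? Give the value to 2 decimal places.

G at T = 31.58

RK4 with dt=0.01: 515 steps to T=5.15. Trajectory (selected grid times):
t=0.00: Q=12.46 G=36.67 B=15.70 Z=16.80
t=0.57: Q=12.31 G=36.10 B=15.57 Z=19.18
t=1.14: Q=12.17 G=35.53 B=15.43 Z=21.54
t=1.72: Q=12.03 G=34.95 B=15.30 Z=23.93
t=2.29: Q=11.91 G=34.39 B=15.16 Z=26.26
t=2.86: Q=11.79 G=33.82 B=15.03 Z=28.58
t=3.43: Q=11.68 G=33.26 B=14.89 Z=30.89
t=4.01: Q=11.57 G=32.69 B=14.76 Z=33.23
t=4.58: Q=11.47 G=32.14 B=14.62 Z=35.52
t=5.15: Q=11.38 G=31.58 B=14.48 Z=37.80
Read off G at T=5.15: 31.58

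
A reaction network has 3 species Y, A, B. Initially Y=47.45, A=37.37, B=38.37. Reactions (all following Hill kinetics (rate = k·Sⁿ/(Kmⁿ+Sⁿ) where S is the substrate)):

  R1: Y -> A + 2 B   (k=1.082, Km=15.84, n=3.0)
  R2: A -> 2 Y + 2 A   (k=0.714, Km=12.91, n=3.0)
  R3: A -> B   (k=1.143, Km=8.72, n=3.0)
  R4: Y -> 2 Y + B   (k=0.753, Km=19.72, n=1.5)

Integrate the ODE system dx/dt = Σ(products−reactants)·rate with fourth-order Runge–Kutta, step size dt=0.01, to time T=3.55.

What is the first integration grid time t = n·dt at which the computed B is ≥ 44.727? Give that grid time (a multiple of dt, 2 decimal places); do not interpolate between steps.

Threshold first reached at t = 1.67

RK4 with dt=0.01: 355 steps to T=3.55. Trajectory (selected grid times):
t=0.00: Y=47.45 A=37.37 B=38.37
t=0.39: Y=47.81 A=37.60 B=39.86
t=0.79: Y=48.18 A=37.85 B=41.38
t=1.18: Y=48.54 A=38.08 B=42.87
t=1.58: Y=48.91 A=38.32 B=44.40
t=1.66: Y=48.99 A=38.37 B=44.70
t=1.67: Y=49.00 A=38.38 B=44.74
t=1.97: Y=49.27 A=38.56 B=45.89
t=2.37: Y=49.65 A=38.80 B=47.42
t=2.76: Y=50.01 A=39.04 B=48.91
t=3.16: Y=50.38 A=39.28 B=50.45
t=3.55: Y=50.75 A=39.52 B=51.94
B(1.66)=44.704 < 44.727 but B(1.67)=44.743 ≥ 44.727, so the first grid time is t=1.67.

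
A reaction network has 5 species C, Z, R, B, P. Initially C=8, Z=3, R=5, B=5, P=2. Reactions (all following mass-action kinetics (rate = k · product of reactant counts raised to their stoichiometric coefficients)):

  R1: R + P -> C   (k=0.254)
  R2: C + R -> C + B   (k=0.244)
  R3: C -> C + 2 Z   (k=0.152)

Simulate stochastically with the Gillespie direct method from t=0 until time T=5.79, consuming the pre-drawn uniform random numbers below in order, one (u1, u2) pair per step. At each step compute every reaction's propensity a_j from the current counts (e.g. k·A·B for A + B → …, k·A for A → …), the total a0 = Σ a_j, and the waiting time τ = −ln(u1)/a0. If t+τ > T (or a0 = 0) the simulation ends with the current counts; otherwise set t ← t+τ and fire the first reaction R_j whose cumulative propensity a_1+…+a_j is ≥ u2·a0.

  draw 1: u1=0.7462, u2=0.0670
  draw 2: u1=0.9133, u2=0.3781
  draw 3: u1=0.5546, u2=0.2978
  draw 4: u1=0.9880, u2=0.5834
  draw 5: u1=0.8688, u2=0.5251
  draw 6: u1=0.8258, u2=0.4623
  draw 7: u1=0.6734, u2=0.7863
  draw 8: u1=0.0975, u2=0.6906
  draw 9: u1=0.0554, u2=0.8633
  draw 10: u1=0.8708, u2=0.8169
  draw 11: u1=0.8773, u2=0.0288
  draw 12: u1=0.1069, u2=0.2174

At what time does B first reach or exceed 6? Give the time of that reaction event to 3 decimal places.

Threshold first reached at t = 0.030

t=0.000: C=8 Z=3 R=5 B=5 P=2
Draw 1: a1=2.540, a2=9.760, a3=1.216, a0=13.516; τ=−ln(0.7462)/13.516=0.022 → t=0.022; u2·a0=0.0670·13.516=0.906 ≤ a1=2.540 → R1 fires; C=9 Z=3 R=4 B=5 P=1
Draw 2: a1=1.016, a2=8.784, a3=1.368, a0=11.168; τ=−ln(0.9133)/11.168=0.008 → t=0.030; u2·a0=0.3781·11.168=4.223; a1=1.016 < 4.223 ≤ a1+a2=9.800 → R2 fires; C=9 Z=3 R=3 B=6 P=1
Draw 3: a1=0.762, a2=6.588, a3=1.368, a0=8.718; τ=−ln(0.5546)/8.718=0.068 → t=0.097; u2·a0=0.2978·8.718=2.596; a1=0.762 < 2.596 ≤ a1+a2=7.350 → R2 fires; C=9 Z=3 R=2 B=7 P=1
Draw 4: a1=0.508, a2=4.392, a3=1.368, a0=6.268; τ=−ln(0.9880)/6.268=0.002 → t=0.099; u2·a0=0.5834·6.268=3.657; a1=0.508 < 3.657 ≤ a1+a2=4.900 → R2 fires; C=9 Z=3 R=1 B=8 P=1
Draw 5: a1=0.254, a2=2.196, a3=1.368, a0=3.818; τ=−ln(0.8688)/3.818=0.037 → t=0.136; u2·a0=0.5251·3.818=2.005; a1=0.254 < 2.005 ≤ a1+a2=2.450 → R2 fires; C=9 Z=3 R=0 B=9 P=1
Draw 6: a1=0.000, a2=0.000, a3=1.368, a0=1.368; τ=−ln(0.8258)/1.368=0.140 → t=0.276; u2·a0=0.4623·1.368=0.632; a1+a2=0.000 < 0.632 ≤ a1+…+a3=1.368 → R3 fires; C=9 Z=5 R=0 B=9 P=1
Draw 7: a1=0.000, a2=0.000, a3=1.368, a0=1.368; τ=−ln(0.6734)/1.368=0.289 → t=0.565; u2·a0=0.7863·1.368=1.076; a1+a2=0.000 < 1.076 ≤ a1+…+a3=1.368 → R3 fires; C=9 Z=7 R=0 B=9 P=1
Draw 8: a1=0.000, a2=0.000, a3=1.368, a0=1.368; τ=−ln(0.0975)/1.368=1.702 → t=2.267; u2·a0=0.6906·1.368=0.945; a1+a2=0.000 < 0.945 ≤ a1+…+a3=1.368 → R3 fires; C=9 Z=9 R=0 B=9 P=1
Draw 9: a1=0.000, a2=0.000, a3=1.368, a0=1.368; τ=−ln(0.0554)/1.368=2.115 → t=4.382; u2·a0=0.8633·1.368=1.181; a1+a2=0.000 < 1.181 ≤ a1+…+a3=1.368 → R3 fires; C=9 Z=11 R=0 B=9 P=1
Draw 10: a1=0.000, a2=0.000, a3=1.368, a0=1.368; τ=−ln(0.8708)/1.368=0.101 → t=4.483; u2·a0=0.8169·1.368=1.118; a1+a2=0.000 < 1.118 ≤ a1+…+a3=1.368 → R3 fires; C=9 Z=13 R=0 B=9 P=1
Draw 11: a1=0.000, a2=0.000, a3=1.368, a0=1.368; τ=−ln(0.8773)/1.368=0.096 → t=4.579; u2·a0=0.0288·1.368=0.039; a1+a2=0.000 < 0.039 ≤ a1+…+a3=1.368 → R3 fires; C=9 Z=15 R=0 B=9 P=1
Draw 12: a1=0.000, a2=0.000, a3=1.368, a0=1.368; τ=−ln(0.1069)/1.368=1.634 → t=6.213 > T=5.79: stop.
B first becomes ≥ 6 when it reaches 6 at the event at t=0.030.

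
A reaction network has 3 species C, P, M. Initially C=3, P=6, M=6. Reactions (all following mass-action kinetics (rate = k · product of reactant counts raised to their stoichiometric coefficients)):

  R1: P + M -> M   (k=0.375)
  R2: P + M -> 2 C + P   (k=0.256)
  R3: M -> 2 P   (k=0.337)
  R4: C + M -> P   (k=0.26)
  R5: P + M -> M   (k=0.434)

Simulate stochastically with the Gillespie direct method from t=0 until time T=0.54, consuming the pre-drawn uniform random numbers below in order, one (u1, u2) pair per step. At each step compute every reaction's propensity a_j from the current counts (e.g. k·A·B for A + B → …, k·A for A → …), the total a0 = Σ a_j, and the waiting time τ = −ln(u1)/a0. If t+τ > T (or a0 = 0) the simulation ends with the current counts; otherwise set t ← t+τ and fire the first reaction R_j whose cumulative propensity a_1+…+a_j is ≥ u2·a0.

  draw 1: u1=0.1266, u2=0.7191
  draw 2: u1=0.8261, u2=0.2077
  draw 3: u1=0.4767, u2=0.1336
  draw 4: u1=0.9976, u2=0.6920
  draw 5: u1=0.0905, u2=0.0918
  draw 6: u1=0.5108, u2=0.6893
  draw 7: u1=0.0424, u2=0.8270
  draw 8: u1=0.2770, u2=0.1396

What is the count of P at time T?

P at T = 1

t=0.000: C=3 P=6 M=6
Draw 1: a1=13.500, a2=9.216, a3=2.022, a4=4.680, a5=15.624, a0=45.042; τ=−ln(0.1266)/45.042=0.046 → t=0.046; u2·a0=0.7191·45.042=32.390; a1+…+a4=29.418 < 32.390 ≤ a1+…+a5=45.042 → R5 fires; C=3 P=5 M=6
Draw 2: a1=11.250, a2=7.680, a3=2.022, a4=4.680, a5=13.020, a0=38.652; τ=−ln(0.8261)/38.652=0.005 → t=0.051; u2·a0=0.2077·38.652=8.028 ≤ a1=11.250 → R1 fires; C=3 P=4 M=6
Draw 3: a1=9.000, a2=6.144, a3=2.022, a4=4.680, a5=10.416, a0=32.262; τ=−ln(0.4767)/32.262=0.023 → t=0.074; u2·a0=0.1336·32.262=4.310 ≤ a1=9.000 → R1 fires; C=3 P=3 M=6
Draw 4: a1=6.750, a2=4.608, a3=2.022, a4=4.680, a5=7.812, a0=25.872; τ=−ln(0.9976)/25.872=0.000 → t=0.074; u2·a0=0.6920·25.872=17.903; a1+…+a3=13.380 < 17.903 ≤ a1+…+a4=18.060 → R4 fires; C=2 P=4 M=5
Draw 5: a1=7.500, a2=5.120, a3=1.685, a4=2.600, a5=8.680, a0=25.585; τ=−ln(0.0905)/25.585=0.094 → t=0.168; u2·a0=0.0918·25.585=2.349 ≤ a1=7.500 → R1 fires; C=2 P=3 M=5
Draw 6: a1=5.625, a2=3.840, a3=1.685, a4=2.600, a5=6.510, a0=20.260; τ=−ln(0.5108)/20.260=0.033 → t=0.201; u2·a0=0.6893·20.260=13.965; a1+…+a4=13.750 < 13.965 ≤ a1+…+a5=20.260 → R5 fires; C=2 P=2 M=5
Draw 7: a1=3.750, a2=2.560, a3=1.685, a4=2.600, a5=4.340, a0=14.935; τ=−ln(0.0424)/14.935=0.212 → t=0.413; u2·a0=0.8270·14.935=12.351; a1+…+a4=10.595 < 12.351 ≤ a1+…+a5=14.935 → R5 fires; C=2 P=1 M=5
Draw 8: a1=1.875, a2=1.280, a3=1.685, a4=2.600, a5=2.170, a0=9.610; τ=−ln(0.2770)/9.610=0.134 → t=0.546 > T=0.54: stop.
Read off P at T=0.54: 1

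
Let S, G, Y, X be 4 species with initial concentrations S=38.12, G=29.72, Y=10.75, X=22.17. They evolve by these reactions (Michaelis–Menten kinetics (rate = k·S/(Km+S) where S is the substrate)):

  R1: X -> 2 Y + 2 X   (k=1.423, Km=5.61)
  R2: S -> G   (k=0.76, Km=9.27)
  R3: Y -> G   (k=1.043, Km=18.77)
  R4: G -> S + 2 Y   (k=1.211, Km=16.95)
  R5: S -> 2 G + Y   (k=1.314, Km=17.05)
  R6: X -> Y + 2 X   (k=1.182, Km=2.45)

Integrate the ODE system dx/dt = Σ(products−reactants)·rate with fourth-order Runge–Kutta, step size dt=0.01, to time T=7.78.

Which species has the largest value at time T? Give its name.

RK4 with dt=0.01: 778 steps to T=7.78. Trajectory (selected grid times):
t=0.00: S=38.12 G=29.72 Y=10.75 X=22.17
t=0.86: S=37.49 G=31.50 Y=15.39 X=24.07
t=1.73: S=36.87 G=33.34 Y=20.08 X=26.02
t=2.59: S=36.27 G=35.20 Y=24.71 X=27.97
t=3.46: S=35.69 G=37.09 Y=29.41 X=29.95
t=4.32: S=35.13 G=38.98 Y=34.06 X=31.93
t=5.19: S=34.58 G=40.90 Y=38.78 X=33.94
t=6.05: S=34.05 G=42.80 Y=43.46 X=35.95
t=6.92: S=33.53 G=44.72 Y=48.21 X=37.99
t=7.78: S=33.03 G=46.62 Y=52.92 X=40.01
At T=7.78: S=33.03 G=46.62 Y=52.92 X=40.01; the largest is Y.

Dominant species at T: Y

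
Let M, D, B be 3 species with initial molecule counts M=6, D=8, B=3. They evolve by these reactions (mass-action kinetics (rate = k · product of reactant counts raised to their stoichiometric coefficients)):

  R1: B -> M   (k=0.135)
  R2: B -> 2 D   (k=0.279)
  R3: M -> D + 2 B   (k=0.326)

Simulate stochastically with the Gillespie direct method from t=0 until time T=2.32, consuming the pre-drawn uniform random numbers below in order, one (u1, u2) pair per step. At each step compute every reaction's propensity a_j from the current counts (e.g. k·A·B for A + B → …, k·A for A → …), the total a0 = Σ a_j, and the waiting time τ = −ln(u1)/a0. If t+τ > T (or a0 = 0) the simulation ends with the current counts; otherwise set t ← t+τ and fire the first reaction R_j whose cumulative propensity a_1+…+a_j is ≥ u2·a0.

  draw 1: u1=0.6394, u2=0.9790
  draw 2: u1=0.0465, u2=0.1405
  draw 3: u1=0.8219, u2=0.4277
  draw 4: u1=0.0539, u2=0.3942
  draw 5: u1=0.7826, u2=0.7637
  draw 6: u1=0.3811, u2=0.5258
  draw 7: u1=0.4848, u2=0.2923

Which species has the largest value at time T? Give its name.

t=0.000: M=6 D=8 B=3
Draw 1: a1=0.405, a2=0.837, a3=1.956, a0=3.198; τ=−ln(0.6394)/3.198=0.140 → t=0.140; u2·a0=0.9790·3.198=3.131; a1+a2=1.242 < 3.131 ≤ a1+…+a3=3.198 → R3 fires; M=5 D=9 B=5
Draw 2: a1=0.675, a2=1.395, a3=1.630, a0=3.700; τ=−ln(0.0465)/3.700=0.829 → t=0.969; u2·a0=0.1405·3.700=0.520 ≤ a1=0.675 → R1 fires; M=6 D=9 B=4
Draw 3: a1=0.540, a2=1.116, a3=1.956, a0=3.612; τ=−ln(0.8219)/3.612=0.054 → t=1.023; u2·a0=0.4277·3.612=1.545; a1=0.540 < 1.545 ≤ a1+a2=1.656 → R2 fires; M=6 D=11 B=3
Draw 4: a1=0.405, a2=0.837, a3=1.956, a0=3.198; τ=−ln(0.0539)/3.198=0.913 → t=1.937; u2·a0=0.3942·3.198=1.261; a1+a2=1.242 < 1.261 ≤ a1+…+a3=3.198 → R3 fires; M=5 D=12 B=5
Draw 5: a1=0.675, a2=1.395, a3=1.630, a0=3.700; τ=−ln(0.7826)/3.700=0.066 → t=2.003; u2·a0=0.7637·3.700=2.826; a1+a2=2.070 < 2.826 ≤ a1+…+a3=3.700 → R3 fires; M=4 D=13 B=7
Draw 6: a1=0.945, a2=1.953, a3=1.304, a0=4.202; τ=−ln(0.3811)/4.202=0.230 → t=2.233; u2·a0=0.5258·4.202=2.209; a1=0.945 < 2.209 ≤ a1+a2=2.898 → R2 fires; M=4 D=15 B=6
Draw 7: a1=0.810, a2=1.674, a3=1.304, a0=3.788; τ=−ln(0.4848)/3.788=0.191 → t=2.424 > T=2.32: stop.
At T=2.32: M=4 D=15 B=6; the largest is D.

Dominant species at T: D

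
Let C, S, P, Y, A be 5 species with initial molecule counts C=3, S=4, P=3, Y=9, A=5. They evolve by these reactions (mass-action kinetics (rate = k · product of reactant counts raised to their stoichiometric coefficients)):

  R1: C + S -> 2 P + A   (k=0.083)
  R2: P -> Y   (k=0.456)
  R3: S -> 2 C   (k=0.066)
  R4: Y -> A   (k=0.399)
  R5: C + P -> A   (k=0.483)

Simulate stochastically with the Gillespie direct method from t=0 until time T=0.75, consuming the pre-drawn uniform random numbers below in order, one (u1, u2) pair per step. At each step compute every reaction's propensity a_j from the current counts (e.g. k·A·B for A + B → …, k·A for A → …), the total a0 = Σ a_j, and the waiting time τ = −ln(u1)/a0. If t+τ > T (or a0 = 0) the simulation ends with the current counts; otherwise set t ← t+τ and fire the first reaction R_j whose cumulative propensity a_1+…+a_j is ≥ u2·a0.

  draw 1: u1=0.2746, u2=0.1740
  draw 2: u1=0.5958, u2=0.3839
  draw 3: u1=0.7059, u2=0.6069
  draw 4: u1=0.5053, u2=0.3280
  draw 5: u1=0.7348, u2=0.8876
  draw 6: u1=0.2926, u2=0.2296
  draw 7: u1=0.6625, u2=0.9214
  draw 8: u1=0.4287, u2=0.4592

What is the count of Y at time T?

t=0.000: C=3 S=4 P=3 Y=9 A=5
Draw 1: a1=0.996, a2=1.368, a3=0.264, a4=3.591, a5=4.347, a0=10.566; τ=−ln(0.2746)/10.566=0.122 → t=0.122; u2·a0=0.1740·10.566=1.838; a1=0.996 < 1.838 ≤ a1+a2=2.364 → R2 fires; C=3 S=4 P=2 Y=10 A=5
Draw 2: a1=0.996, a2=0.912, a3=0.264, a4=3.990, a5=2.898, a0=9.060; τ=−ln(0.5958)/9.060=0.057 → t=0.179; u2·a0=0.3839·9.060=3.478; a1+…+a3=2.172 < 3.478 ≤ a1+…+a4=6.162 → R4 fires; C=3 S=4 P=2 Y=9 A=6
Draw 3: a1=0.996, a2=0.912, a3=0.264, a4=3.591, a5=2.898, a0=8.661; τ=−ln(0.7059)/8.661=0.040 → t=0.220; u2·a0=0.6069·8.661=5.256; a1+…+a3=2.172 < 5.256 ≤ a1+…+a4=5.763 → R4 fires; C=3 S=4 P=2 Y=8 A=7
Draw 4: a1=0.996, a2=0.912, a3=0.264, a4=3.192, a5=2.898, a0=8.262; τ=−ln(0.5053)/8.262=0.083 → t=0.302; u2·a0=0.3280·8.262=2.710; a1+…+a3=2.172 < 2.710 ≤ a1+…+a4=5.364 → R4 fires; C=3 S=4 P=2 Y=7 A=8
Draw 5: a1=0.996, a2=0.912, a3=0.264, a4=2.793, a5=2.898, a0=7.863; τ=−ln(0.7348)/7.863=0.039 → t=0.342; u2·a0=0.8876·7.863=6.979; a1+…+a4=4.965 < 6.979 ≤ a1+…+a5=7.863 → R5 fires; C=2 S=4 P=1 Y=7 A=9
Draw 6: a1=0.664, a2=0.456, a3=0.264, a4=2.793, a5=0.966, a0=5.143; τ=−ln(0.2926)/5.143=0.239 → t=0.580; u2·a0=0.2296·5.143=1.181; a1+a2=1.120 < 1.181 ≤ a1+…+a3=1.384 → R3 fires; C=4 S=3 P=1 Y=7 A=9
Draw 7: a1=0.996, a2=0.456, a3=0.198, a4=2.793, a5=1.932, a0=6.375; τ=−ln(0.6625)/6.375=0.065 → t=0.645; u2·a0=0.9214·6.375=5.874; a1+…+a4=4.443 < 5.874 ≤ a1+…+a5=6.375 → R5 fires; C=3 S=3 P=0 Y=7 A=10
Draw 8: a1=0.747, a2=0.000, a3=0.198, a4=2.793, a5=0.000, a0=3.738; τ=−ln(0.4287)/3.738=0.227 → t=0.872 > T=0.75: stop.
Read off Y at T=0.75: 7

Y at T = 7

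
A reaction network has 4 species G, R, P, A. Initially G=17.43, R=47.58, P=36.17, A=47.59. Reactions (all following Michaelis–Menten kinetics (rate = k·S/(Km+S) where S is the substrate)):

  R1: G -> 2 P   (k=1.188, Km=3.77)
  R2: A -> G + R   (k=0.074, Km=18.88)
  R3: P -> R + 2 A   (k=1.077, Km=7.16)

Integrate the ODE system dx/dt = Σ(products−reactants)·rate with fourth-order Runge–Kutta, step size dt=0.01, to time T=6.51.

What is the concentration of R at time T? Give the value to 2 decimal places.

RK4 with dt=0.01: 651 steps to T=6.51. Trajectory (selected grid times):
t=0.00: G=17.43 R=47.58 P=36.17 A=47.59
t=0.72: G=16.77 R=48.27 P=36.92 A=48.85
t=1.45: G=16.10 R=48.97 P=37.67 A=50.13
t=2.17: G=15.45 R=49.66 P=38.40 A=51.39
t=2.89: G=14.80 R=50.35 P=39.12 A=52.66
t=3.62: G=14.16 R=51.06 P=39.83 A=53.96
t=4.34: G=13.52 R=51.75 P=40.51 A=55.23
t=5.06: G=12.90 R=52.45 P=41.19 A=56.51
t=5.79: G=12.27 R=53.16 P=41.85 A=57.81
t=6.51: G=11.66 R=53.87 P=42.49 A=59.10
Read off R at T=6.51: 53.87

R at T = 53.87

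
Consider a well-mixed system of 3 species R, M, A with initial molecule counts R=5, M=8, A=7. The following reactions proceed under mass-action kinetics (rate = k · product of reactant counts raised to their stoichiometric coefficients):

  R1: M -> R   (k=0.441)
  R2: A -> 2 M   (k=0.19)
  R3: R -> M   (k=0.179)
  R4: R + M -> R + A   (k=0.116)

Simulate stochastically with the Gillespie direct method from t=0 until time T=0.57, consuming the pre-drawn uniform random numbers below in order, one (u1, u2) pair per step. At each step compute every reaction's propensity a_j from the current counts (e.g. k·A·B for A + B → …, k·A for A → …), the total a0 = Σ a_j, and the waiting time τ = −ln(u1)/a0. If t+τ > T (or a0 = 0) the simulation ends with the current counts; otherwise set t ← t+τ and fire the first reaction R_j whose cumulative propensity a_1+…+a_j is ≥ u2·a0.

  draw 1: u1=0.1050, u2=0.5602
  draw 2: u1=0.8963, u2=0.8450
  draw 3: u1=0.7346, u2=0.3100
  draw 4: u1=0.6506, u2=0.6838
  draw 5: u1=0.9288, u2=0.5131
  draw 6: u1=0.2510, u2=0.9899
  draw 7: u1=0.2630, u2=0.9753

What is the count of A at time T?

A at T = 10

t=0.000: R=5 M=8 A=7
Draw 1: a1=3.528, a2=1.330, a3=0.895, a4=4.640, a0=10.393; τ=−ln(0.1050)/10.393=0.217 → t=0.217; u2·a0=0.5602·10.393=5.822; a1+…+a3=5.753 < 5.822 ≤ a1+…+a4=10.393 → R4 fires; R=5 M=7 A=8
Draw 2: a1=3.087, a2=1.520, a3=0.895, a4=4.060, a0=9.562; τ=−ln(0.8963)/9.562=0.011 → t=0.228; u2·a0=0.8450·9.562=8.080; a1+…+a3=5.502 < 8.080 ≤ a1+…+a4=9.562 → R4 fires; R=5 M=6 A=9
Draw 3: a1=2.646, a2=1.710, a3=0.895, a4=3.480, a0=8.731; τ=−ln(0.7346)/8.731=0.035 → t=0.264; u2·a0=0.3100·8.731=2.707; a1=2.646 < 2.707 ≤ a1+a2=4.356 → R2 fires; R=5 M=8 A=8
Draw 4: a1=3.528, a2=1.520, a3=0.895, a4=4.640, a0=10.583; τ=−ln(0.6506)/10.583=0.041 → t=0.304; u2·a0=0.6838·10.583=7.237; a1+…+a3=5.943 < 7.237 ≤ a1+…+a4=10.583 → R4 fires; R=5 M=7 A=9
Draw 5: a1=3.087, a2=1.710, a3=0.895, a4=4.060, a0=9.752; τ=−ln(0.9288)/9.752=0.008 → t=0.312; u2·a0=0.5131·9.752=5.004; a1+a2=4.797 < 5.004 ≤ a1+…+a3=5.692 → R3 fires; R=4 M=8 A=9
Draw 6: a1=3.528, a2=1.710, a3=0.716, a4=3.712, a0=9.666; τ=−ln(0.2510)/9.666=0.143 → t=0.455; u2·a0=0.9899·9.666=9.568; a1+…+a3=5.954 < 9.568 ≤ a1+…+a4=9.666 → R4 fires; R=4 M=7 A=10
Draw 7: a1=3.087, a2=1.900, a3=0.716, a4=3.248, a0=8.951; τ=−ln(0.2630)/8.951=0.149 → t=0.604 > T=0.57: stop.
Read off A at T=0.57: 10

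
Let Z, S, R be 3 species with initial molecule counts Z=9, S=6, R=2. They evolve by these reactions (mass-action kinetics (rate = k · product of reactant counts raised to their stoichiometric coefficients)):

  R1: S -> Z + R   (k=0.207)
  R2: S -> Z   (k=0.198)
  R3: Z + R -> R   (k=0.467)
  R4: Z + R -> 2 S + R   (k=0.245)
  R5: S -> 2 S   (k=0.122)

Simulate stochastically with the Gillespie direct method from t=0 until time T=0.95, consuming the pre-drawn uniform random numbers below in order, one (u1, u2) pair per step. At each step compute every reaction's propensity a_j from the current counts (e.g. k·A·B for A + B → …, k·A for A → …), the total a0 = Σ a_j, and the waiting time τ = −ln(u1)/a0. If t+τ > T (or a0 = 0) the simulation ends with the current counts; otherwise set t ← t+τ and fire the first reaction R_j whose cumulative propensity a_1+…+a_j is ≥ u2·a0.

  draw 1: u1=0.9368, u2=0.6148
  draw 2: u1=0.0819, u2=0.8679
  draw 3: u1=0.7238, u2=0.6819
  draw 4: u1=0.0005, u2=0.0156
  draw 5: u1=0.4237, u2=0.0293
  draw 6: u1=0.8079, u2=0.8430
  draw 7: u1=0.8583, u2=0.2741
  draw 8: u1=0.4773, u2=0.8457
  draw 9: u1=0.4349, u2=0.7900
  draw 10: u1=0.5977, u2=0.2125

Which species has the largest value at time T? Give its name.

t=0.000: Z=9 S=6 R=2
Draw 1: a1=1.242, a2=1.188, a3=8.406, a4=4.410, a5=0.732, a0=15.978; τ=−ln(0.9368)/15.978=0.004 → t=0.004; u2·a0=0.6148·15.978=9.823; a1+a2=2.430 < 9.823 ≤ a1+…+a3=10.836 → R3 fires; Z=8 S=6 R=2
Draw 2: a1=1.242, a2=1.188, a3=7.472, a4=3.920, a5=0.732, a0=14.554; τ=−ln(0.0819)/14.554=0.172 → t=0.176; u2·a0=0.8679·14.554=12.631; a1+…+a3=9.902 < 12.631 ≤ a1+…+a4=13.822 → R4 fires; Z=7 S=8 R=2
Draw 3: a1=1.656, a2=1.584, a3=6.538, a4=3.430, a5=0.976, a0=14.184; τ=−ln(0.7238)/14.184=0.023 → t=0.199; u2·a0=0.6819·14.184=9.672; a1+a2=3.240 < 9.672 ≤ a1+…+a3=9.778 → R3 fires; Z=6 S=8 R=2
Draw 4: a1=1.656, a2=1.584, a3=5.604, a4=2.940, a5=0.976, a0=12.760; τ=−ln(0.0005)/12.760=0.596 → t=0.794; u2·a0=0.0156·12.760=0.199 ≤ a1=1.656 → R1 fires; Z=7 S=7 R=3
Draw 5: a1=1.449, a2=1.386, a3=9.807, a4=5.145, a5=0.854, a0=18.641; τ=−ln(0.4237)/18.641=0.046 → t=0.841; u2·a0=0.0293·18.641=0.546 ≤ a1=1.449 → R1 fires; Z=8 S=6 R=4
Draw 6: a1=1.242, a2=1.188, a3=14.944, a4=7.840, a5=0.732, a0=25.946; τ=−ln(0.8079)/25.946=0.008 → t=0.849; u2·a0=0.8430·25.946=21.872; a1+…+a3=17.374 < 21.872 ≤ a1+…+a4=25.214 → R4 fires; Z=7 S=8 R=4
Draw 7: a1=1.656, a2=1.584, a3=13.076, a4=6.860, a5=0.976, a0=24.152; τ=−ln(0.8583)/24.152=0.006 → t=0.855; u2·a0=0.2741·24.152=6.620; a1+a2=3.240 < 6.620 ≤ a1+…+a3=16.316 → R3 fires; Z=6 S=8 R=4
Draw 8: a1=1.656, a2=1.584, a3=11.208, a4=5.880, a5=0.976, a0=21.304; τ=−ln(0.4773)/21.304=0.035 → t=0.890; u2·a0=0.8457·21.304=18.017; a1+…+a3=14.448 < 18.017 ≤ a1+…+a4=20.328 → R4 fires; Z=5 S=10 R=4
Draw 9: a1=2.070, a2=1.980, a3=9.340, a4=4.900, a5=1.220, a0=19.510; τ=−ln(0.4349)/19.510=0.043 → t=0.932; u2·a0=0.7900·19.510=15.413; a1+…+a3=13.390 < 15.413 ≤ a1+…+a4=18.290 → R4 fires; Z=4 S=12 R=4
Draw 10: a1=2.484, a2=2.376, a3=7.472, a4=3.920, a5=1.464, a0=17.716; τ=−ln(0.5977)/17.716=0.029 → t=0.962 > T=0.95: stop.
At T=0.95: Z=4 S=12 R=4; the largest is S.

Dominant species at T: S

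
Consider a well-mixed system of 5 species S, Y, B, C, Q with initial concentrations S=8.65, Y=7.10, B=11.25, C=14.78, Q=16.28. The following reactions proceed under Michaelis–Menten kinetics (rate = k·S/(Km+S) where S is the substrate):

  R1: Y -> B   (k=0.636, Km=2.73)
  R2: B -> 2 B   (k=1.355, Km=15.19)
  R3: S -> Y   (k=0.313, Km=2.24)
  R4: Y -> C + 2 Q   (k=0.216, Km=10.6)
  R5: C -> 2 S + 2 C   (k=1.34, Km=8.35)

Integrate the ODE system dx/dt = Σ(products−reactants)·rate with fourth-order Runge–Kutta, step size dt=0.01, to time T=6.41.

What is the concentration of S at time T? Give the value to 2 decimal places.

S at T = 18.63

RK4 with dt=0.01: 641 steps to T=6.41. Trajectory (selected grid times):
t=0.00: S=8.65 Y=7.10 B=11.25 C=14.78 Q=16.28
t=0.71: S=9.70 Y=6.89 B=11.99 C=15.45 Q=16.40
t=1.42: S=10.76 Y=6.69 B=12.75 C=16.14 Q=16.52
t=2.14: S=11.85 Y=6.50 B=13.52 C=16.84 Q=16.64
t=2.85: S=12.94 Y=6.31 B=14.30 C=17.53 Q=16.76
t=3.56: S=14.05 Y=6.13 B=15.08 C=18.24 Q=16.87
t=4.27: S=15.17 Y=5.96 B=15.88 C=18.95 Q=16.98
t=4.99: S=16.32 Y=5.79 B=16.70 C=19.68 Q=17.09
t=5.70: S=17.47 Y=5.62 B=17.51 C=20.41 Q=17.20
t=6.41: S=18.63 Y=5.47 B=18.34 C=21.14 Q=17.30
Read off S at T=6.41: 18.63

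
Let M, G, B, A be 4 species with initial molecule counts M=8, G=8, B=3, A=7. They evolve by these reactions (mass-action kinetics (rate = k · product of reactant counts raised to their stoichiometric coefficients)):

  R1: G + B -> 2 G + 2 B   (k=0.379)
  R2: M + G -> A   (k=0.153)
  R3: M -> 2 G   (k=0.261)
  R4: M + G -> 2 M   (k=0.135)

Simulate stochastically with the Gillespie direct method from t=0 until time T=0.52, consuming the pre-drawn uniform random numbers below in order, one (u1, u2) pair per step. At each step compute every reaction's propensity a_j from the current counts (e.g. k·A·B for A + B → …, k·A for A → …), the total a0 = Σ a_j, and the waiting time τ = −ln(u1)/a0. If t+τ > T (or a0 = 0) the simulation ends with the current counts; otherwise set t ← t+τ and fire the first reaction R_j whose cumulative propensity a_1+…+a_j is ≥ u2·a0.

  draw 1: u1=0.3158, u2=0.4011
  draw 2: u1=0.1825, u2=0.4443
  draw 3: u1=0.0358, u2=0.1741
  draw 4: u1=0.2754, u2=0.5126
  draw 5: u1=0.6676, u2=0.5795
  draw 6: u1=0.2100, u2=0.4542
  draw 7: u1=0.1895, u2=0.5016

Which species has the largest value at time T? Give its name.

t=0.000: M=8 G=8 B=3 A=7
Draw 1: a1=9.096, a2=9.792, a3=2.088, a4=8.640, a0=29.616; τ=−ln(0.3158)/29.616=0.039 → t=0.039; u2·a0=0.4011·29.616=11.879; a1=9.096 < 11.879 ≤ a1+a2=18.888 → R2 fires; M=7 G=7 B=3 A=8
Draw 2: a1=7.959, a2=7.497, a3=1.827, a4=6.615, a0=23.898; τ=−ln(0.1825)/23.898=0.071 → t=0.110; u2·a0=0.4443·23.898=10.618; a1=7.959 < 10.618 ≤ a1+a2=15.456 → R2 fires; M=6 G=6 B=3 A=9
Draw 3: a1=6.822, a2=5.508, a3=1.566, a4=4.860, a0=18.756; τ=−ln(0.0358)/18.756=0.178 → t=0.288; u2·a0=0.1741·18.756=3.265 ≤ a1=6.822 → R1 fires; M=6 G=7 B=4 A=9
Draw 4: a1=10.612, a2=6.426, a3=1.566, a4=5.670, a0=24.274; τ=−ln(0.2754)/24.274=0.053 → t=0.341; u2·a0=0.5126·24.274=12.443; a1=10.612 < 12.443 ≤ a1+a2=17.038 → R2 fires; M=5 G=6 B=4 A=10
Draw 5: a1=9.096, a2=4.590, a3=1.305, a4=4.050, a0=19.041; τ=−ln(0.6676)/19.041=0.021 → t=0.362; u2·a0=0.5795·19.041=11.034; a1=9.096 < 11.034 ≤ a1+a2=13.686 → R2 fires; M=4 G=5 B=4 A=11
Draw 6: a1=7.580, a2=3.060, a3=1.044, a4=2.700, a0=14.384; τ=−ln(0.2100)/14.384=0.108 → t=0.470; u2·a0=0.4542·14.384=6.533 ≤ a1=7.580 → R1 fires; M=4 G=6 B=5 A=11
Draw 7: a1=11.370, a2=3.672, a3=1.044, a4=3.240, a0=19.326; τ=−ln(0.1895)/19.326=0.086 → t=0.557 > T=0.52: stop.
At T=0.52: M=4 G=6 B=5 A=11; the largest is A.

Dominant species at T: A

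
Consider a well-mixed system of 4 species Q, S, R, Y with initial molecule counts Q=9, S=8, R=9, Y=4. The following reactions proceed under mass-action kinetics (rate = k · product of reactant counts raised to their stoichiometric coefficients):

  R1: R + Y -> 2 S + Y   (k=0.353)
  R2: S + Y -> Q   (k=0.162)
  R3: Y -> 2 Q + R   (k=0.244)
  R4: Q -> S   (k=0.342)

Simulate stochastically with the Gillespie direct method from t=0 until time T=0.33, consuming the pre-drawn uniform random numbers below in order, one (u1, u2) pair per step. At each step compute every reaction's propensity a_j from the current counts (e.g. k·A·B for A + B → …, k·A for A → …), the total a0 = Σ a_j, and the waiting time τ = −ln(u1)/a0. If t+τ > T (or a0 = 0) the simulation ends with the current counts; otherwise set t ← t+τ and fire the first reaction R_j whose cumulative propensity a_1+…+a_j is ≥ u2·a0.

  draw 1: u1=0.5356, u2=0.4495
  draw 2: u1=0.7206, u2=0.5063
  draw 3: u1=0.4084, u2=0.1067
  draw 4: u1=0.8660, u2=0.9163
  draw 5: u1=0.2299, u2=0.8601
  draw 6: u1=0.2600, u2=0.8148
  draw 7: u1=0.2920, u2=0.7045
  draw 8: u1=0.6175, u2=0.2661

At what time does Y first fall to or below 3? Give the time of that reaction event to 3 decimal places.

Threshold first reached at t = 0.158

t=0.000: Q=9 S=8 R=9 Y=4
Draw 1: a1=12.708, a2=5.184, a3=0.976, a4=3.078, a0=21.946; τ=−ln(0.5356)/21.946=0.028 → t=0.028; u2·a0=0.4495·21.946=9.865 ≤ a1=12.708 → R1 fires; Q=9 S=10 R=8 Y=4
Draw 2: a1=11.296, a2=6.480, a3=0.976, a4=3.078, a0=21.830; τ=−ln(0.7206)/21.830=0.015 → t=0.043; u2·a0=0.5063·21.830=11.053 ≤ a1=11.296 → R1 fires; Q=9 S=12 R=7 Y=4
Draw 3: a1=9.884, a2=7.776, a3=0.976, a4=3.078, a0=21.714; τ=−ln(0.4084)/21.714=0.041 → t=0.085; u2·a0=0.1067·21.714=2.317 ≤ a1=9.884 → R1 fires; Q=9 S=14 R=6 Y=4
Draw 4: a1=8.472, a2=9.072, a3=0.976, a4=3.078, a0=21.598; τ=−ln(0.8660)/21.598=0.007 → t=0.091; u2·a0=0.9163·21.598=19.790; a1+…+a3=18.520 < 19.790 ≤ a1+…+a4=21.598 → R4 fires; Q=8 S=15 R=6 Y=4
Draw 5: a1=8.472, a2=9.720, a3=0.976, a4=2.736, a0=21.904; τ=−ln(0.2299)/21.904=0.067 → t=0.158; u2·a0=0.8601·21.904=18.840; a1+a2=18.192 < 18.840 ≤ a1+…+a3=19.168 → R3 fires; Q=10 S=15 R=7 Y=3
Draw 6: a1=7.413, a2=7.290, a3=0.732, a4=3.420, a0=18.855; τ=−ln(0.2600)/18.855=0.071 → t=0.230; u2·a0=0.8148·18.855=15.363; a1+a2=14.703 < 15.363 ≤ a1+…+a3=15.435 → R3 fires; Q=12 S=15 R=8 Y=2
Draw 7: a1=5.648, a2=4.860, a3=0.488, a4=4.104, a0=15.100; τ=−ln(0.2920)/15.100=0.082 → t=0.311; u2·a0=0.7045·15.100=10.638; a1+a2=10.508 < 10.638 ≤ a1+…+a3=10.996 → R3 fires; Q=14 S=15 R=9 Y=1
Draw 8: a1=3.177, a2=2.430, a3=0.244, a4=4.788, a0=10.639; τ=−ln(0.6175)/10.639=0.045 → t=0.357 > T=0.33: stop.
Y first becomes ≤ 3 when it reaches 3 at the event at t=0.158.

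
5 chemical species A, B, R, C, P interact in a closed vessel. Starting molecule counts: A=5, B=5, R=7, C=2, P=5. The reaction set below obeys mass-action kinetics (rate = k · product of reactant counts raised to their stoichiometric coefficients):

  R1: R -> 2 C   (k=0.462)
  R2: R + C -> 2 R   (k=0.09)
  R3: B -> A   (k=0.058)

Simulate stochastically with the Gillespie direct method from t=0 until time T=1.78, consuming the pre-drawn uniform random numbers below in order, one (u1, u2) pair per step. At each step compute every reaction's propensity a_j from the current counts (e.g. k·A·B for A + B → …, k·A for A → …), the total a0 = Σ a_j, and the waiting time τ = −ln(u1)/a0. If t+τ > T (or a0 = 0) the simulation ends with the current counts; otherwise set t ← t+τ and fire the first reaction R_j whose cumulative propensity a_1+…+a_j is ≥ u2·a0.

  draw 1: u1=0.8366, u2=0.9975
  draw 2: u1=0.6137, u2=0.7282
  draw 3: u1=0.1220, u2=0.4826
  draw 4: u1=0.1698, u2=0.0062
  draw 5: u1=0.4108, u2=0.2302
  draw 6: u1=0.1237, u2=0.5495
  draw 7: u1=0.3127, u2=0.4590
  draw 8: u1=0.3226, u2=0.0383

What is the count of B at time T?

t=0.000: A=5 B=5 R=7 C=2 P=5
Draw 1: a1=3.234, a2=1.260, a3=0.290, a0=4.784; τ=−ln(0.8366)/4.784=0.037 → t=0.037; u2·a0=0.9975·4.784=4.772; a1+a2=4.494 < 4.772 ≤ a1+…+a3=4.784 → R3 fires; A=6 B=4 R=7 C=2 P=5
Draw 2: a1=3.234, a2=1.260, a3=0.232, a0=4.726; τ=−ln(0.6137)/4.726=0.103 → t=0.141; u2·a0=0.7282·4.726=3.441; a1=3.234 < 3.441 ≤ a1+a2=4.494 → R2 fires; A=6 B=4 R=8 C=1 P=5
Draw 3: a1=3.696, a2=0.720, a3=0.232, a0=4.648; τ=−ln(0.1220)/4.648=0.453 → t=0.593; u2·a0=0.4826·4.648=2.243 ≤ a1=3.696 → R1 fires; A=6 B=4 R=7 C=3 P=5
Draw 4: a1=3.234, a2=1.890, a3=0.232, a0=5.356; τ=−ln(0.1698)/5.356=0.331 → t=0.924; u2·a0=0.0062·5.356=0.033 ≤ a1=3.234 → R1 fires; A=6 B=4 R=6 C=5 P=5
Draw 5: a1=2.772, a2=2.700, a3=0.232, a0=5.704; τ=−ln(0.4108)/5.704=0.156 → t=1.080; u2·a0=0.2302·5.704=1.313 ≤ a1=2.772 → R1 fires; A=6 B=4 R=5 C=7 P=5
Draw 6: a1=2.310, a2=3.150, a3=0.232, a0=5.692; τ=−ln(0.1237)/5.692=0.367 → t=1.447; u2·a0=0.5495·5.692=3.128; a1=2.310 < 3.128 ≤ a1+a2=5.460 → R2 fires; A=6 B=4 R=6 C=6 P=5
Draw 7: a1=2.772, a2=3.240, a3=0.232, a0=6.244; τ=−ln(0.3127)/6.244=0.186 → t=1.634; u2·a0=0.4590·6.244=2.866; a1=2.772 < 2.866 ≤ a1+a2=6.012 → R2 fires; A=6 B=4 R=7 C=5 P=5
Draw 8: a1=3.234, a2=3.150, a3=0.232, a0=6.616; τ=−ln(0.3226)/6.616=0.171 → t=1.805 > T=1.78: stop.
Read off B at T=1.78: 4

B at T = 4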